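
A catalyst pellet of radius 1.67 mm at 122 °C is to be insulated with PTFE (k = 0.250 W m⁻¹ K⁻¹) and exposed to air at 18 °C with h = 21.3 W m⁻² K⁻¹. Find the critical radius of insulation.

For a sphere, r_cr = 2k_ins/h = 2·0.250/21.3 = 0.0235 m = 2.35 cm

r_cr = 2.35 cm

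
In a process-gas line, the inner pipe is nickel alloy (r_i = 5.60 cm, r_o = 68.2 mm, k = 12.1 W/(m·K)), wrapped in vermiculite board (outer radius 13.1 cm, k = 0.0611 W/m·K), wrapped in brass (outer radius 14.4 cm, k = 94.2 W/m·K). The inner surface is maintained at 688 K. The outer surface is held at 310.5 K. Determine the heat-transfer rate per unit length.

Q' = 222 W/m

Treat each layer as a resistance in series:
  R'_nickel alloy = ln(0.0682/0.0560)/(2πk) = 0.1971/(2π·12.1) = 0.002592 m·K/W
  R'_vermiculite board = ln(0.131/0.0682)/(2πk) = 0.6528/(2π·0.0611) = 1.700 m·K/W
  R'_brass = ln(0.144/0.131)/(2πk) = 0.09462/(2π·94.2) = 1.599×10^-4 m·K/W
ΣR = 0.002592 + 1.700 + 1.599×10^-4 = 1.703 m·K/W
Q' = ΔT/ΣR = (688 K − 310.5 K)/1.703 = 222 W/m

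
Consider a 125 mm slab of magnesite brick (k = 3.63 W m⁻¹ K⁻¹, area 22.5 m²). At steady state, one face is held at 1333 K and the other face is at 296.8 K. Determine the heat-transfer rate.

Q = 6.77×10^5 W

Q = kA·ΔT/L = 3.63 × 22.5 × |1333 K − 296.8 K| / 0.125 = 6.77×10^5 W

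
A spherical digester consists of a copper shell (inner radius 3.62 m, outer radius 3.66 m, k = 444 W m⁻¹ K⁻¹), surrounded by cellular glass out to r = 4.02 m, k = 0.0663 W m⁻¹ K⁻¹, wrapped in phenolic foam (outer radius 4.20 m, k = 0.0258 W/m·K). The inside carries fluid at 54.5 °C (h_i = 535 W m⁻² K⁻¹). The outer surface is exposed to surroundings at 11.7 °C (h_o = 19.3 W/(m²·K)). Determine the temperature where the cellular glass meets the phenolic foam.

T = 34.4 °C

Resistance network (inner→outer):
  R_conv,in = 1/(4πr²h) = 1/(4π·3.62²·535) = 1.135×10^-5 K/W
  R_copper = (1/3.62 − 1/3.66)/(4πk) = 0.003019/(4π·444) = 5.411×10^-7 K/W
  R_cellular glass = (1/3.66 − 1/4.02)/(4πk) = 0.02447/(4π·0.0663) = 0.02937 K/W
  R_phenolic foam = (1/4.02 − 1/4.20)/(4πk) = 0.01066/(4π·0.0258) = 0.03288 K/W
  R_conv,out = 1/(4πr²h) = 1/(4π·4.20²·19.3) = 2.337×10^-4 K/W
ΣR = 1.135×10^-5 + 5.411×10^-7 + 0.02937 + 0.03288 + 2.337×10^-4 = 0.06250 K/W
Q = ΔT/ΣR = (54.5 °C − 11.7 °C)/0.06250 = 684.8 W
From the inner boundary to the cellular glass/phenolic foam interface, ΣR_partial = 0.02938 K/W.
T_interface = T_in − Q·ΣR_partial = 54.5 °C − (684.8)(0.02938) = 34.4 °C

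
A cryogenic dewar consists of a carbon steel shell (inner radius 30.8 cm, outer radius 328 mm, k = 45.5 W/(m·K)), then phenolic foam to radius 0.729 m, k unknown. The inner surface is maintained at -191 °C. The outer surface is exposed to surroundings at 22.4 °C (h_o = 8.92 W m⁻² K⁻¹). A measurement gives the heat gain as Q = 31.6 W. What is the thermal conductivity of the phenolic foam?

ΣR = ΔT/Q = |-191 − 22.4|/31.6 = 6.753 K/W
Known resistances:
  R_carbon steel = (1/0.308 − 1/0.328)/(4πk) = 0.1980/(4π·45.5) = 3.462×10^-4 K/W
  R_conv,out = 1/(4πr²h) = 1/(4π·0.729²·8.92) = 0.01679 K/W
R_phenolic foam = ΣR − ΣR_known = 6.753 − 0.01714 = 6.736 K/W
(1/r₁−1/r₂)/(4πk) = 6.736 ⇒ k = 1.677/(4π·6.736) = 0.0198 W/m·K

k = 0.0198 W/m·K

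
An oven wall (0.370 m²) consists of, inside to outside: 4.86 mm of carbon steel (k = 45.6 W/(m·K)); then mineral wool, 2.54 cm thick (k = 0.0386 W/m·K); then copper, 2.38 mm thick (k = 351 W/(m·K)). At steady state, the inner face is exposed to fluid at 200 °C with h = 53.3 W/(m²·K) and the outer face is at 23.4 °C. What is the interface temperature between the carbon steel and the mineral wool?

Resistance network (inner→outer):
  R_conv,in = 1/(hA) = 1/(53.3·0.370) = 0.05071 K/W
  R_carbon steel = L/(kA) = 0.00486/(45.6·0.370) = 2.881×10^-4 K/W
  R_mineral wool = L/(kA) = 0.0254/(0.0386·0.370) = 1.778 K/W
  R_copper = L/(kA) = 0.00238/(351·0.370) = 1.833×10^-5 K/W
ΣR = 0.05071 + 2.881×10^-4 + 1.778 + 1.833×10^-5 = 1.829 K/W
Q = ΔT/ΣR = (200 °C − 23.4 °C)/1.829 = 96.56 W
From the inner boundary to the carbon steel/mineral wool interface, ΣR_partial = 0.05100 K/W.
T_interface = T_in − Q·ΣR_partial = 200 °C − (96.56)(0.05100) = 195 °C

T = 195 °C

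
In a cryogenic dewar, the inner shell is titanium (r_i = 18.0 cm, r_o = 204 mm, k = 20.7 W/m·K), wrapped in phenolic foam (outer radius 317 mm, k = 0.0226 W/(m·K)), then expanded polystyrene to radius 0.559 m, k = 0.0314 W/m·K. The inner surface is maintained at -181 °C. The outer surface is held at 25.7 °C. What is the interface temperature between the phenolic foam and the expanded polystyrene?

T = -48.7 °C

Treat each layer as a resistance in series:
  R_titanium = (1/0.180 − 1/0.204)/(4πk) = 0.6536/(4π·20.7) = 0.002513 K/W
  R_phenolic foam = (1/0.204 − 1/0.317)/(4πk) = 1.747/(4π·0.0226) = 6.153 K/W
  R_expanded polystyrene = (1/0.317 − 1/0.559)/(4πk) = 1.366/(4π·0.0314) = 3.461 K/W
ΣR = 0.002513 + 6.153 + 3.461 = 9.617 K/W
Q = ΔT/ΣR = (-181 °C − 25.7 °C)/9.617 = -21.49 W
From the inner boundary to the phenolic foam/expanded polystyrene interface, ΣR_partial = 6.156 K/W.
T_interface = T_in − Q·ΣR_partial = -181 °C − (-21.49)(6.156) = -48.7 °C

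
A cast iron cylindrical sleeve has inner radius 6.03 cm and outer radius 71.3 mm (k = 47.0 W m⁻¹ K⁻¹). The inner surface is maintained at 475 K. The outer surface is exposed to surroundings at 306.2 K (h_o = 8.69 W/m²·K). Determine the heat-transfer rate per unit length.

Series thermal resistances, inner to outer:
  R'_cast iron = ln(0.0713/0.0603)/(2πk) = 0.1676/(2π·47.0) = 5.674×10^-4 m·K/W
  R'_conv,out = 1/(2πr h) = 1/(2π·0.0713·8.69) = 0.2569 m·K/W
ΣR = 5.674×10^-4 + 0.2569 = 0.2575 m·K/W
Q' = ΔT/ΣR = (475 K − 306.2 K)/0.2575 = 656 W/m

Q' = 656 W/m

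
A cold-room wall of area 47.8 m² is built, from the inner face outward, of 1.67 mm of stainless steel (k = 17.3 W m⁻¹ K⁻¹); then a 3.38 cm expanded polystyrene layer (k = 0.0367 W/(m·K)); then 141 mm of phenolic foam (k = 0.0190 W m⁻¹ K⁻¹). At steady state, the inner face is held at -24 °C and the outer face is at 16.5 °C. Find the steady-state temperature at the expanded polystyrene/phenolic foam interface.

Series thermal resistances, inner to outer:
  R_stainless steel = L/(kA) = 0.00167/(17.3·47.8) = 2.019×10^-6 K/W
  R_expanded polystyrene = L/(kA) = 0.0338/(0.0367·47.8) = 0.01927 K/W
  R_phenolic foam = L/(kA) = 0.141/(0.0190·47.8) = 0.1553 K/W
ΣR = 2.019×10^-6 + 0.01927 + 0.1553 = 0.1746 K/W
Q = ΔT/ΣR = (-24 °C − 16.5 °C)/0.1746 = -232.0 W
From the inner boundary to the expanded polystyrene/phenolic foam interface, ΣR_partial = 0.01927 K/W.
T_interface = T_in − Q·ΣR_partial = -24 °C − (-232.0)(0.01927) = -19.5 °C

T = -19.5 °C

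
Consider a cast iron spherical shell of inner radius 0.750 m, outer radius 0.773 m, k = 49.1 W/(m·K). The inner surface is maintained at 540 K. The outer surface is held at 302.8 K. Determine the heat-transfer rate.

Q = 4πk·ΔT/(1/r₁ − 1/r₂) = 4π × 49.1 × 237.2 / (1/0.750 − 1/0.773) = 3.69×10^6 W

Q = 3690 kW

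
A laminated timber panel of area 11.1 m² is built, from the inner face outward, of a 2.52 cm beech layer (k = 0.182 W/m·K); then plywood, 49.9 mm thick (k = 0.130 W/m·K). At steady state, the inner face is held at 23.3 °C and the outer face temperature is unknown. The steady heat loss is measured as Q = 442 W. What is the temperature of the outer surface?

Sum the resistances:
  R_beech = L/(kA) = 0.0252/(0.182·11.1) = 0.01247 K/W
  R_plywood = L/(kA) = 0.0499/(0.130·11.1) = 0.03458 K/W
ΣR = 0.04705 K/W
ΔT = Q·ΣR = 442 × 0.04705 = 20.80 K
Heat flows outward, so T_out = T_in − ΔT = 23.3 − 20.80 = 2.50 °C

T_out = 2.50 °C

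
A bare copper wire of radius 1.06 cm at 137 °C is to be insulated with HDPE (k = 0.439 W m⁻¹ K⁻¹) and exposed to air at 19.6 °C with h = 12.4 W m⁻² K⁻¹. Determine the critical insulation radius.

r_cr = 3.54 cm

For a cylinder, r_cr = k_ins/h = 0.439/12.4 = 0.0354 m = 3.54 cm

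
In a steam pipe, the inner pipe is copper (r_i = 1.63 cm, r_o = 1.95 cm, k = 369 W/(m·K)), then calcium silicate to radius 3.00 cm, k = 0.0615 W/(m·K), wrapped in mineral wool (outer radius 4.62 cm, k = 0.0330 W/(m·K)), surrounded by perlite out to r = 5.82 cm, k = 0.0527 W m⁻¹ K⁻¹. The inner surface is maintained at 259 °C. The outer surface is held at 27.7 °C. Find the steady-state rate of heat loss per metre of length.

Series thermal resistances, inner to outer:
  R'_copper = ln(0.0195/0.0163)/(2πk) = 0.1792/(2π·369) = 7.731×10^-5 m·K/W
  R'_calcium silicate = ln(0.0300/0.0195)/(2πk) = 0.4308/(2π·0.0615) = 1.115 m·K/W
  R'_mineral wool = ln(0.0462/0.0300)/(2πk) = 0.4318/(2π·0.0330) = 2.082 m·K/W
  R'_perlite = ln(0.0582/0.0462)/(2πk) = 0.2309/(2π·0.0527) = 0.6973 m·K/W
ΣR = 7.731×10^-5 + 1.115 + 2.082 + 0.6973 = 3.894 m·K/W
Q' = ΔT/ΣR = (259 °C − 27.7 °C)/3.894 = 59.4 W/m

Q' = 59.4 W/m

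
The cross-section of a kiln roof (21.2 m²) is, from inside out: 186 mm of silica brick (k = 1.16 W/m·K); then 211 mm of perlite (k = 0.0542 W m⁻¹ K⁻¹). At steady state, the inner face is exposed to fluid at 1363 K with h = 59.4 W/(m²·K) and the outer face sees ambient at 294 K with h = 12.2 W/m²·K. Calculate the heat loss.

Q = 5460 W

Series thermal resistances, inner to outer:
  R_conv,in = 1/(hA) = 1/(59.4·21.2) = 7.941×10^-4 K/W
  R_silica brick = L/(kA) = 0.186/(1.16·21.2) = 0.007563 K/W
  R_perlite = L/(kA) = 0.211/(0.0542·21.2) = 0.1836 K/W
  R_conv,out = 1/(hA) = 1/(12.2·21.2) = 0.003866 K/W
ΣR = 7.941×10^-4 + 0.007563 + 0.1836 + 0.003866 = 0.1958 K/W
Q = ΔT/ΣR = (1363 K − 294 K)/0.1958 = 5460 W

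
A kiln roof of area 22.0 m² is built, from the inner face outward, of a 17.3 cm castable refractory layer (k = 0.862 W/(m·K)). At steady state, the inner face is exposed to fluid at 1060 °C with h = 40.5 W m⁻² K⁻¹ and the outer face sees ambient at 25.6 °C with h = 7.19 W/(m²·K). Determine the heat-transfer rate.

Q = 62.4 kW

Treat each layer as a resistance in series:
  R_conv,in = 1/(hA) = 1/(40.5·22.0) = 0.001122 K/W
  R_castable refractory = L/(kA) = 0.173/(0.862·22.0) = 0.009123 K/W
  R_conv,out = 1/(hA) = 1/(7.19·22.0) = 0.006322 K/W
ΣR = 0.001122 + 0.009123 + 0.006322 = 0.01657 K/W
Q = ΔT/ΣR = (1060 °C − 25.6 °C)/0.01657 = 62400 W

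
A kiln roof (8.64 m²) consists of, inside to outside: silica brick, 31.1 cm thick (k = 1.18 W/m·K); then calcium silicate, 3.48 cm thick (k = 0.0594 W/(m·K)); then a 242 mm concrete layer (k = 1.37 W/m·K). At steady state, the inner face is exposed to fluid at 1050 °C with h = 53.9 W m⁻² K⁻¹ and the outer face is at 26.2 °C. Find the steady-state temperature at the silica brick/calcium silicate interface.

T = 774 °C

Series thermal resistances, inner to outer:
  R_conv,in = 1/(hA) = 1/(53.9·8.64) = 0.002147 K/W
  R_silica brick = L/(kA) = 0.311/(1.18·8.64) = 0.03050 K/W
  R_calcium silicate = L/(kA) = 0.0348/(0.0594·8.64) = 0.06781 K/W
  R_concrete = L/(kA) = 0.242/(1.37·8.64) = 0.02044 K/W
ΣR = 0.002147 + 0.03050 + 0.06781 + 0.02044 = 0.1209 K/W
Q = ΔT/ΣR = (1050 °C − 26.2 °C)/0.1209 = 8468 W
From the inner boundary to the silica brick/calcium silicate interface, ΣR_partial = 0.03265 K/W.
T_interface = T_in − Q·ΣR_partial = 1050 °C − (8468)(0.03265) = 774 °C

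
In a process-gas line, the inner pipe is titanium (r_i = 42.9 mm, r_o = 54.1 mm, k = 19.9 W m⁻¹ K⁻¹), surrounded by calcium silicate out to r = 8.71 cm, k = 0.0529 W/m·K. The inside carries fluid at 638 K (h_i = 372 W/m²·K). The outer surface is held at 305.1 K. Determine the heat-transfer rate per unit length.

Resistance network (inner→outer):
  R'_conv,in = 1/(2πr h) = 1/(2π·0.0429·372) = 0.009973 m·K/W
  R'_titanium = ln(0.0541/0.0429)/(2πk) = 0.2320/(2π·19.9) = 0.001855 m·K/W
  R'_calcium silicate = ln(0.0871/0.0541)/(2πk) = 0.4762/(2π·0.0529) = 1.433 m·K/W
ΣR = 0.009973 + 0.001855 + 1.433 = 1.445 m·K/W
Q' = ΔT/ΣR = (638 K − 305.1 K)/1.445 = 230 W/m

Q' = 230 W/m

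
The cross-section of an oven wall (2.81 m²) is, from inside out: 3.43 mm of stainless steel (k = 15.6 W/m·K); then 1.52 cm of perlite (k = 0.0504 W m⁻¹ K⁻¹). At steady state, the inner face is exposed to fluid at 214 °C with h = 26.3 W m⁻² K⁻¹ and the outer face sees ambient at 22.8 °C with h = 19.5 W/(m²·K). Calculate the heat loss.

Q = 1370 W

Treat each layer as a resistance in series:
  R_conv,in = 1/(hA) = 1/(26.3·2.81) = 0.01353 K/W
  R_stainless steel = L/(kA) = 0.00343/(15.6·2.81) = 7.825×10^-5 K/W
  R_perlite = L/(kA) = 0.0152/(0.0504·2.81) = 0.1073 K/W
  R_conv,out = 1/(hA) = 1/(19.5·2.81) = 0.01825 K/W
ΣR = 0.01353 + 7.825×10^-5 + 0.1073 + 0.01825 = 0.1392 K/W
Q = ΔT/ΣR = (214 °C − 22.8 °C)/0.1392 = 1370 W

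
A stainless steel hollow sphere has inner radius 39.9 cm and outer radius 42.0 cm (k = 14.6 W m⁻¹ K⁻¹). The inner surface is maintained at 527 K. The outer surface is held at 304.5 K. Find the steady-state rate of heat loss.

Q = 326 kW

Q = 4πk·ΔT/(1/r₁ − 1/r₂) = 4π × 14.6 × 222.5 / (1/0.399 − 1/0.420) = 3.26×10^5 W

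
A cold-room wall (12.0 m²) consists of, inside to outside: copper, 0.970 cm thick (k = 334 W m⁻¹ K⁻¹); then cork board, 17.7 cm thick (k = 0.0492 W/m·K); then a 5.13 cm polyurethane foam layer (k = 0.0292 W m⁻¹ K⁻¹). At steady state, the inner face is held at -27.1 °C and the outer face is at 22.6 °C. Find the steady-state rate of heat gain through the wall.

Treat each layer as a resistance in series:
  R_copper = L/(kA) = 0.00970/(334·12.0) = 2.420×10^-6 K/W
  R_cork board = L/(kA) = 0.177/(0.0492·12.0) = 0.2998 K/W
  R_polyurethane foam = L/(kA) = 0.0513/(0.0292·12.0) = 0.1464 K/W
ΣR = 2.420×10^-6 + 0.2998 + 0.1464 = 0.4462 K/W
Q = ΔT/ΣR = (-27.1 °C − 22.6 °C)/0.4462 = -111 W
(Negative Q ⇒ heat flows inward; heat gain = 111 W.)

Q = 111 W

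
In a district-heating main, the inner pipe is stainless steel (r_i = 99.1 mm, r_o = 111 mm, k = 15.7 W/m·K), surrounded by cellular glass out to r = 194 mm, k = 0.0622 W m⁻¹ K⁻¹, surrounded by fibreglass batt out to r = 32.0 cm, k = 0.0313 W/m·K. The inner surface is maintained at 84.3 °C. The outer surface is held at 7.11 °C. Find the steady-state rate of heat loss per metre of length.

Q' = 19.4 W/m

Series thermal resistances, inner to outer:
  R'_stainless steel = ln(0.111/0.0991)/(2πk) = 0.1134/(2π·15.7) = 0.001150 m·K/W
  R'_cellular glass = ln(0.194/0.111)/(2πk) = 0.5583/(2π·0.0622) = 1.429 m·K/W
  R'_fibreglass batt = ln(0.320/0.194)/(2πk) = 0.5005/(2π·0.0313) = 2.545 m·K/W
ΣR = 0.001150 + 1.429 + 2.545 = 3.975 m·K/W
Q' = ΔT/ΣR = (84.3 °C − 7.11 °C)/3.975 = 19.4 W/m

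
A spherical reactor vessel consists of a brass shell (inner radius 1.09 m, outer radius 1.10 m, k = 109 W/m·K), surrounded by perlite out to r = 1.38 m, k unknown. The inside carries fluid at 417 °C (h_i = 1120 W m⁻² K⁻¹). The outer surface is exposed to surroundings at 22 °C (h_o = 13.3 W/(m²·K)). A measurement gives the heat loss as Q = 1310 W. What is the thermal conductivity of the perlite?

ΣR = ΔT/Q = |417 − 22|/1310 = 0.3015 K/W
Known resistances:
  R_conv,in = 1/(4πr²h) = 1/(4π·1.09²·1120) = 5.980×10^-5 K/W
  R_brass = (1/1.09 − 1/1.10)/(4πk) = 0.008340/(4π·109) = 6.089×10^-6 K/W
  R_conv,out = 1/(4πr²h) = 1/(4π·1.38²·13.3) = 0.003142 K/W
R_perlite = ΣR − ΣR_known = 0.3015 − 0.003208 = 0.2983 K/W
(1/r₁−1/r₂)/(4πk) = 0.2983 ⇒ k = 0.1845/(4π·0.2983) = 0.0492 W/m·K

k = 0.0492 W/m·K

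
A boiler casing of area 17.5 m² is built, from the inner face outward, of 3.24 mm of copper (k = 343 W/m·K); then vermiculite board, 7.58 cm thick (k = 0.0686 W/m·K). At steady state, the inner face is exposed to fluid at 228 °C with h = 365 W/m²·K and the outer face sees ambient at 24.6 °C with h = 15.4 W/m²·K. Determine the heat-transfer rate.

Q = 3040 W

Series thermal resistances, inner to outer:
  R_conv,in = 1/(hA) = 1/(365·17.5) = 1.566×10^-4 K/W
  R_copper = L/(kA) = 0.00324/(343·17.5) = 5.398×10^-7 K/W
  R_vermiculite board = L/(kA) = 0.0758/(0.0686·17.5) = 0.06314 K/W
  R_conv,out = 1/(hA) = 1/(15.4·17.5) = 0.003711 K/W
ΣR = 1.566×10^-4 + 5.398×10^-7 + 0.06314 + 0.003711 = 0.06701 K/W
Q = ΔT/ΣR = (228 °C − 24.6 °C)/0.06701 = 3040 W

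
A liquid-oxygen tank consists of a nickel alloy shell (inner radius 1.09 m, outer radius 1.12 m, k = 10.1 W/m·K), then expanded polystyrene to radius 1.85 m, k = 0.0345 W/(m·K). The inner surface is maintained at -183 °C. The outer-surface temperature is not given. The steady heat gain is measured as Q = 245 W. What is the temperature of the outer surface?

T_out = 16.1 °C

Sum the resistances:
  R_nickel alloy = (1/1.09 − 1/1.12)/(4πk) = 0.02457/(4π·10.1) = 1.936×10^-4 K/W
  R_expanded polystyrene = (1/1.12 − 1/1.85)/(4πk) = 0.3523/(4π·0.0345) = 0.8127 K/W
ΣR = 0.8128 K/W
ΔT = Q·ΣR = 245 × 0.8128 = 199.1 K
Heat flows inward, so T_out = T_in + ΔT = -183 + 199.1 = 16.1 °C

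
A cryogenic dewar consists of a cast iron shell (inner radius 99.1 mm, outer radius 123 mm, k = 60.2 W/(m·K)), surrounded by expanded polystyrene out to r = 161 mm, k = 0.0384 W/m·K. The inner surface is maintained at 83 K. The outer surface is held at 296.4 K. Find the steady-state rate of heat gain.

Q = 53.6 W

Treat each layer as a resistance in series:
  R_cast iron = (1/0.0991 − 1/0.123)/(4πk) = 1.961/(4π·60.2) = 0.002592 K/W
  R_expanded polystyrene = (1/0.123 − 1/0.161)/(4πk) = 1.919/(4π·0.0384) = 3.977 K/W
ΣR = 0.002592 + 3.977 = 3.980 K/W
Q = ΔT/ΣR = (83 K − 296.4 K)/3.980 = -53.6 W
(Negative Q ⇒ heat flows inward; heat gain = 53.6 W.)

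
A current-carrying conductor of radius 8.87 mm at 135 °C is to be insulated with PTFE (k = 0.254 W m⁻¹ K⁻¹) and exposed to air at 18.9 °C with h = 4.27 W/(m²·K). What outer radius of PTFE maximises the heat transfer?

r_cr = 5.95 cm

For a cylinder, r_cr = k_ins/h = 0.254/4.27 = 0.0595 m = 5.95 cm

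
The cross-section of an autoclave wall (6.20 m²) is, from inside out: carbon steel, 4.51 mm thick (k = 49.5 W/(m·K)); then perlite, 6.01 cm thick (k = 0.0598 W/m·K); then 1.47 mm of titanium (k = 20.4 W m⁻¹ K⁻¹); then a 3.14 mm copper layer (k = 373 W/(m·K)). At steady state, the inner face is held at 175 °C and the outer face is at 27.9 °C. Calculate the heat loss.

Treat each layer as a resistance in series:
  R_carbon steel = L/(kA) = 0.00451/(49.5·6.20) = 1.470×10^-5 K/W
  R_perlite = L/(kA) = 0.0601/(0.0598·6.20) = 0.1621 K/W
  R_titanium = L/(kA) = 0.00147/(20.4·6.20) = 1.162×10^-5 K/W
  R_copper = L/(kA) = 0.00314/(373·6.20) = 1.358×10^-6 K/W
ΣR = 1.470×10^-5 + 0.1621 + 1.162×10^-5 + 1.358×10^-6 = 0.1621 K/W
Q = ΔT/ΣR = (175 °C − 27.9 °C)/0.1621 = 907 W

Q = 907 W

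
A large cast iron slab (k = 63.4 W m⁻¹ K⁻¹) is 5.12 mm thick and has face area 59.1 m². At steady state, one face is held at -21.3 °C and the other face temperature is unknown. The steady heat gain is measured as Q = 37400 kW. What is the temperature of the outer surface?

T_out = 29.8 °C

Sum the resistances:
  R_cast iron = L/(kA) = 0.00512/(63.4·59.1) = 1.366×10^-6 K/W
ΣR = 1.366×10^-6 K/W
ΔT = Q·ΣR = 3.74×10^7 × 1.366×10^-6 = 51.09 K
Heat flows inward, so T_out = T_in + ΔT = -21.3 + 51.09 = 29.8 °C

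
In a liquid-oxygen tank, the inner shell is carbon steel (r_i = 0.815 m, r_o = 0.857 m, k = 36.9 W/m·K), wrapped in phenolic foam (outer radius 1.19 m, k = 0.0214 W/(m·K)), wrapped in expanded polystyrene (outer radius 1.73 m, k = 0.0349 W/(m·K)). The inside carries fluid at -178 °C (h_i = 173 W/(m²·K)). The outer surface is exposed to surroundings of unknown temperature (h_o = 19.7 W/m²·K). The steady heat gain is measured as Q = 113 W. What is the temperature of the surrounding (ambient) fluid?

T_out = 27.0 °C

Series resistances:
  R_conv,in = 1/(4πr²h) = 1/(4π·0.815²·173) = 6.925×10^-4 K/W
  R_carbon steel = (1/0.815 − 1/0.857)/(4πk) = 0.06013/(4π·36.9) = 1.297×10^-4 K/W
  R_phenolic foam = (1/0.857 − 1/1.19)/(4πk) = 0.3265/(4π·0.0214) = 1.214 K/W
  R_expanded polystyrene = (1/1.19 − 1/1.73)/(4πk) = 0.2623/(4π·0.0349) = 0.5981 K/W
  R_conv,out = 1/(4πr²h) = 1/(4π·1.73²·19.7) = 0.001350 K/W
ΣR = 1.814 K/W
ΔT = Q·ΣR = 113 × 1.814 = 205.0 K
Heat flows inward, so T_out = T_in + ΔT = -178 + 205.0 = 27.0 °C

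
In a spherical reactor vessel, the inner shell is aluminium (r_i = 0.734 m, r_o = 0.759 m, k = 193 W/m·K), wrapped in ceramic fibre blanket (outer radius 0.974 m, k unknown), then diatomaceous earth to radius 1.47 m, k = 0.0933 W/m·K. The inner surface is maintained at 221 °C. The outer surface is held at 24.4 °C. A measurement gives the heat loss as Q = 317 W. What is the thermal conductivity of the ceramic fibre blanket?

ΣR = ΔT/Q = |221 − 24.4|/317 = 0.6202 K/W
Known resistances:
  R_aluminium = (1/0.734 − 1/0.759)/(4πk) = 0.04487/(4π·193) = 1.850×10^-5 K/W
  R_diatomaceous earth = (1/0.974 − 1/1.47)/(4πk) = 0.3464/(4π·0.0933) = 0.2955 K/W
R_ceramic fibre blanket = ΣR − ΣR_known = 0.6202 − 0.2955 = 0.3247 K/W
(1/r₁−1/r₂)/(4πk) = 0.3247 ⇒ k = 0.2908/(4π·0.3247) = 0.0713 W/m·K

k = 0.0713 W/m·K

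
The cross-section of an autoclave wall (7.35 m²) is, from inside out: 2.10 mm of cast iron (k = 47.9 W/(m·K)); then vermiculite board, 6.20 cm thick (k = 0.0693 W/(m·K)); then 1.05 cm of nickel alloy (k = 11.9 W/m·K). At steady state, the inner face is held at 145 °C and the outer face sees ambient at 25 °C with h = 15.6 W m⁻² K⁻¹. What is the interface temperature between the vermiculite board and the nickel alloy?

Treat each layer as a resistance in series:
  R_cast iron = L/(kA) = 0.00210/(47.9·7.35) = 5.965×10^-6 K/W
  R_vermiculite board = L/(kA) = 0.0620/(0.0693·7.35) = 0.1217 K/W
  R_nickel alloy = L/(kA) = 0.0105/(11.9·7.35) = 1.200×10^-4 K/W
  R_conv,out = 1/(hA) = 1/(15.6·7.35) = 0.008721 K/W
ΣR = 5.965×10^-6 + 0.1217 + 1.200×10^-4 + 0.008721 = 0.1305 K/W
Q = ΔT/ΣR = (145 °C − 25 °C)/0.1305 = 919.5 W
From the inner boundary to the vermiculite board/nickel alloy interface, ΣR_partial = 0.1217 K/W.
T_interface = T_in − Q·ΣR_partial = 145 °C − (919.5)(0.1217) = 33.1 °C

T = 33.1 °C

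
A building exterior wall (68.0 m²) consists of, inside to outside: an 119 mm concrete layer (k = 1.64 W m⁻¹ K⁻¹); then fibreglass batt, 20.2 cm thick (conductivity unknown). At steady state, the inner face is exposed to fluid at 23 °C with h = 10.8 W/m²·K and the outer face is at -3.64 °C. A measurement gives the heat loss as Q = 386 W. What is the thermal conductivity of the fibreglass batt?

k = 0.0446 W/m·K

ΣR = ΔT/Q = |23 − -3.64|/386 = 0.06902 K/W
Known resistances:
  R_conv,in = 1/(hA) = 1/(10.8·68.0) = 0.001362 K/W
  R_concrete = L/(kA) = 0.119/(1.64·68.0) = 0.001067 K/W
R_fibreglass batt = ΣR − ΣR_known = 0.06902 − 0.002429 = 0.06659 K/W
L/(kA) = 0.06659 ⇒ k = 0.202/(0.06659·68.0) = 0.0446 W/m·K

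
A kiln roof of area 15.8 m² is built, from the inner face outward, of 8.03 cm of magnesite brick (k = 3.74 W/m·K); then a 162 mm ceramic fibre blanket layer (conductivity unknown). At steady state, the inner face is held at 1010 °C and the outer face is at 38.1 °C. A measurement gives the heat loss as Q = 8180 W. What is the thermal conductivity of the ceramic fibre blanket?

ΣR = ΔT/Q = |1010 − 38.1|/8180 = 0.1188 K/W
Known resistances:
  R_magnesite brick = L/(kA) = 0.0803/(3.74·15.8) = 0.001359 K/W
R_ceramic fibre blanket = ΣR − ΣR_known = 0.1188 − 0.001359 = 0.1174 K/W
L/(kA) = 0.1174 ⇒ k = 0.162/(0.1174·15.8) = 0.0873 W/m·K

k = 0.0873 W/m·K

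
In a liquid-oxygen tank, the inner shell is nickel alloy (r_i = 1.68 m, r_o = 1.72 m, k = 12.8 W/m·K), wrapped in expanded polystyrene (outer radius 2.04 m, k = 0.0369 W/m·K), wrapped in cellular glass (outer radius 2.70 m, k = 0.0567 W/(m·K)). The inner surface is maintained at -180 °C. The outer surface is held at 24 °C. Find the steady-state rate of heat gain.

Q = 559 W

Treat each layer as a resistance in series:
  R_nickel alloy = (1/1.68 − 1/1.72)/(4πk) = 0.01384/(4π·12.8) = 8.606×10^-5 K/W
  R_expanded polystyrene = (1/1.72 − 1/2.04)/(4πk) = 0.09120/(4π·0.0369) = 0.1967 K/W
  R_cellular glass = (1/2.04 − 1/2.70)/(4πk) = 0.1198/(4π·0.0567) = 0.1682 K/W
ΣR = 8.606×10^-5 + 0.1967 + 0.1682 = 0.3650 K/W
Q = ΔT/ΣR = (-180 °C − 24 °C)/0.3650 = -559 W
(Negative Q ⇒ heat flows inward; heat gain = 559 W.)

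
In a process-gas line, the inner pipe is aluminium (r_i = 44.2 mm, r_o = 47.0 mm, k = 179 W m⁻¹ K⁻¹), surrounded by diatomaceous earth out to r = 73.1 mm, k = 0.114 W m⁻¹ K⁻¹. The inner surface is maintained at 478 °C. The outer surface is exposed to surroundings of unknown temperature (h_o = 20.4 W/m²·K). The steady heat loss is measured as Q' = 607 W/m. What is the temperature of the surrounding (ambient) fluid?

T_out = 38.9 °C

Sum the resistances:
  R'_aluminium = ln(0.0470/0.0442)/(2πk) = 0.06142/(2π·179) = 5.461×10^-5 m·K/W
  R'_diatomaceous earth = ln(0.0731/0.0470)/(2πk) = 0.4417/(2π·0.114) = 0.6166 m·K/W
  R'_conv,out = 1/(2πr h) = 1/(2π·0.0731·20.4) = 0.1067 m·K/W
ΣR = 0.7234 m·K/W
ΔT = Q'·ΣR = 607 × 0.7234 = 439.1 K
Heat flows outward, so T_out = T_in − ΔT = 478 − 439.1 = 38.9 °C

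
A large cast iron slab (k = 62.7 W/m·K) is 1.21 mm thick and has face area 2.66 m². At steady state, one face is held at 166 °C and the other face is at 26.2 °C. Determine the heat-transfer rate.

Q = 1.93×10^7 W

Q = kA·ΔT/L = 62.7 × 2.66 × |166 °C − 26.2 °C| / 0.00121 = 1.93×10^7 W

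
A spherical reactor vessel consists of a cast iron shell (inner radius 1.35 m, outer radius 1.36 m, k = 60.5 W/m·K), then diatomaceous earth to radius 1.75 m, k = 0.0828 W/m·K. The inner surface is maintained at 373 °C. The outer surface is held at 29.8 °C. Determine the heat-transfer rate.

Treat each layer as a resistance in series:
  R_cast iron = (1/1.35 − 1/1.36)/(4πk) = 0.005447/(4π·60.5) = 7.164×10^-6 K/W
  R_diatomaceous earth = (1/1.36 − 1/1.75)/(4πk) = 0.1639/(4π·0.0828) = 0.1575 K/W
ΣR = 7.164×10^-6 + 0.1575 = 0.1575 K/W
Q = ΔT/ΣR = (373 °C − 29.8 °C)/0.1575 = 2180 W

Q = 2.18 kW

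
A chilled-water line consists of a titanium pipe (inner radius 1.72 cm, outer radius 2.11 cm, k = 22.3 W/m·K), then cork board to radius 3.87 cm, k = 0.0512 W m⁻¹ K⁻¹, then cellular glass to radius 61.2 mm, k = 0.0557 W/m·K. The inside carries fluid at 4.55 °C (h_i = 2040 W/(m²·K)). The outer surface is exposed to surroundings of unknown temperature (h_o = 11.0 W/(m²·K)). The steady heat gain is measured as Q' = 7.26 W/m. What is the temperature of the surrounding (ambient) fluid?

Series resistances:
  R'_conv,in = 1/(2πr h) = 1/(2π·0.0172·2040) = 0.004536 m·K/W
  R'_titanium = ln(0.0211/0.0172)/(2πk) = 0.2044/(2π·22.3) = 0.001459 m·K/W
  R'_cork board = ln(0.0387/0.0211)/(2πk) = 0.6066/(2π·0.0512) = 1.886 m·K/W
  R'_cellular glass = ln(0.0612/0.0387)/(2πk) = 0.4583/(2π·0.0557) = 1.310 m·K/W
  R'_conv,out = 1/(2πr h) = 1/(2π·0.0612·11.0) = 0.2364 m·K/W
ΣR = 3.437 m·K/W
ΔT = Q'·ΣR = 7.26 × 3.437 = 24.95 K
Heat flows inward, so T_out = T_in + ΔT = 4.55 + 24.95 = 29.5 °C

T_out = 29.5 °C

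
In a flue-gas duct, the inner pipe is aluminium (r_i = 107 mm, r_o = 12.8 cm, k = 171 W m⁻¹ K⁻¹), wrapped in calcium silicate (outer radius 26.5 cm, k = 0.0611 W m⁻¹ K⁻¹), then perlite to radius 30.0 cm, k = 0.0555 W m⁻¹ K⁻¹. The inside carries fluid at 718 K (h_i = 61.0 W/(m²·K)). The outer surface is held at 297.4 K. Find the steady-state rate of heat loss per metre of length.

Treat each layer as a resistance in series:
  R'_conv,in = 1/(2πr h) = 1/(2π·0.107·61.0) = 0.02438 m·K/W
  R'_aluminium = ln(0.128/0.107)/(2πk) = 0.1792/(2π·171) = 1.668×10^-4 m·K/W
  R'_calcium silicate = ln(0.265/0.128)/(2πk) = 0.7277/(2π·0.0611) = 1.896 m·K/W
  R'_perlite = ln(0.300/0.265)/(2πk) = 0.1241/(2π·0.0555) = 0.3557 m·K/W
ΣR = 0.02438 + 1.668×10^-4 + 1.896 + 0.3557 = 2.276 m·K/W
Q' = ΔT/ΣR = (718 K − 297.4 K)/2.276 = 185 W/m

Q' = 185 W/m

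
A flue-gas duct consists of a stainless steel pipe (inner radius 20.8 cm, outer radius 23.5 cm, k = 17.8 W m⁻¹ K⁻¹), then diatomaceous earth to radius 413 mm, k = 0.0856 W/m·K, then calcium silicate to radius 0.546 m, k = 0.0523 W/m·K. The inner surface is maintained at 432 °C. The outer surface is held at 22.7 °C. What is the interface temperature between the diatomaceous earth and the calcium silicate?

T = 206 °C

Treat each layer as a resistance in series:
  R'_stainless steel = ln(0.235/0.208)/(2πk) = 0.1220/(2π·17.8) = 0.001091 m·K/W
  R'_diatomaceous earth = ln(0.413/0.235)/(2πk) = 0.5639/(2π·0.0856) = 1.048 m·K/W
  R'_calcium silicate = ln(0.546/0.413)/(2πk) = 0.2792/(2π·0.0523) = 0.8496 m·K/W
ΣR = 0.001091 + 1.048 + 0.8496 = 1.899 m·K/W
Q' = ΔT/ΣR = (432 °C − 22.7 °C)/1.899 = 215.5 W/m
From the inner boundary to the diatomaceous earth/calcium silicate interface, ΣR_partial = 1.049 m·K/W.
T_interface = T_in − Q'·ΣR_partial = 432 °C − (215.5)(1.049) = 206 °C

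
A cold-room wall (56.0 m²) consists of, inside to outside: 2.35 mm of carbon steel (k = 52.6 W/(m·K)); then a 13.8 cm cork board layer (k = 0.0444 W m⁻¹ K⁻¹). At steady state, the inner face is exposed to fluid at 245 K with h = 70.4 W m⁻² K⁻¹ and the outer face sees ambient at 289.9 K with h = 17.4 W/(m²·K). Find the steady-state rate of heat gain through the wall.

Treat each layer as a resistance in series:
  R_conv,in = 1/(hA) = 1/(70.4·56.0) = 2.537×10^-4 K/W
  R_carbon steel = L/(kA) = 0.00235/(52.6·56.0) = 7.978×10^-7 K/W
  R_cork board = L/(kA) = 0.138/(0.0444·56.0) = 0.05550 K/W
  R_conv,out = 1/(hA) = 1/(17.4·56.0) = 0.001026 K/W
ΣR = 2.537×10^-4 + 7.978×10^-7 + 0.05550 + 0.001026 = 0.05678 K/W
Q = ΔT/ΣR = (245 K − 289.9 K)/0.05678 = -791 W
(Negative Q ⇒ heat flows inward; heat gain = 791 W.)

Q = 791 W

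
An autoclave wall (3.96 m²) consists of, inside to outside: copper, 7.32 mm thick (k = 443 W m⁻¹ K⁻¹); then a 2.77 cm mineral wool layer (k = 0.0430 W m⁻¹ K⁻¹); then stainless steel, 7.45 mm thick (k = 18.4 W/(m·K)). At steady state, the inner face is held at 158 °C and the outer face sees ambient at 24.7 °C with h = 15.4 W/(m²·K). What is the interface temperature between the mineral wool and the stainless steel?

T = 37.0 °C

Series thermal resistances, inner to outer:
  R_copper = L/(kA) = 0.00732/(443·3.96) = 4.173×10^-6 K/W
  R_mineral wool = L/(kA) = 0.0277/(0.0430·3.96) = 0.1627 K/W
  R_stainless steel = L/(kA) = 0.00745/(18.4·3.96) = 1.022×10^-4 K/W
  R_conv,out = 1/(hA) = 1/(15.4·3.96) = 0.01640 K/W
ΣR = 4.173×10^-6 + 0.1627 + 1.022×10^-4 + 0.01640 = 0.1792 K/W
Q = ΔT/ΣR = (158 °C − 24.7 °C)/0.1792 = 743.9 W
From the inner boundary to the mineral wool/stainless steel interface, ΣR_partial = 0.1627 K/W.
T_interface = T_in − Q·ΣR_partial = 158 °C − (743.9)(0.1627) = 37.0 °C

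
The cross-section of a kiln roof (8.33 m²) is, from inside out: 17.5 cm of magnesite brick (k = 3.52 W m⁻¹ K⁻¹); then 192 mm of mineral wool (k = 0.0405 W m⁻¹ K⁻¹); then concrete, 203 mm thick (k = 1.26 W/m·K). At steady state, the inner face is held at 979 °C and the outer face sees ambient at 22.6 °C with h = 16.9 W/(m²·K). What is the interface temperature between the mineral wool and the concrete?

T = 64.6 °C

Treat each layer as a resistance in series:
  R_magnesite brick = L/(kA) = 0.175/(3.52·8.33) = 0.005968 K/W
  R_mineral wool = L/(kA) = 0.192/(0.0405·8.33) = 0.5691 K/W
  R_concrete = L/(kA) = 0.203/(1.26·8.33) = 0.01934 K/W
  R_conv,out = 1/(hA) = 1/(16.9·8.33) = 0.007103 K/W
ΣR = 0.005968 + 0.5691 + 0.01934 + 0.007103 = 0.6015 K/W
Q = ΔT/ΣR = (979 °C − 22.6 °C)/0.6015 = 1590 W
From the inner boundary to the mineral wool/concrete interface, ΣR_partial = 0.5751 K/W.
T_interface = T_in − Q·ΣR_partial = 979 °C − (1590)(0.5751) = 64.6 °C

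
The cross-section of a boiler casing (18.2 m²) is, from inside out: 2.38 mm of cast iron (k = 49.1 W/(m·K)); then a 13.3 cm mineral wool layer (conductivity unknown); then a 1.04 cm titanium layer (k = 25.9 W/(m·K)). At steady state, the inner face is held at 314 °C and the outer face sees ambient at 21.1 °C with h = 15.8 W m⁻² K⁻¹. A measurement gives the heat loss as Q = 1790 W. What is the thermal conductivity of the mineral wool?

ΣR = ΔT/Q = |314 − 21.1|/1790 = 0.1636 K/W
Known resistances:
  R_cast iron = L/(kA) = 0.00238/(49.1·18.2) = 2.663×10^-6 K/W
  R_titanium = L/(kA) = 0.0104/(25.9·18.2) = 2.206×10^-5 K/W
  R_conv,out = 1/(hA) = 1/(15.8·18.2) = 0.003478 K/W
R_mineral wool = ΣR − ΣR_known = 0.1636 − 0.003503 = 0.1601 K/W
L/(kA) = 0.1601 ⇒ k = 0.133/(0.1601·18.2) = 0.0456 W/m·K

k = 0.0456 W/m·K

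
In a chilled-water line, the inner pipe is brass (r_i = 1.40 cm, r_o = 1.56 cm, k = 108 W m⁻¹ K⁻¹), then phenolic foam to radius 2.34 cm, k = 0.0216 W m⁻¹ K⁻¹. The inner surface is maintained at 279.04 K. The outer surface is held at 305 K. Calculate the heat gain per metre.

Q' = 8.69 W/m

Treat each layer as a resistance in series:
  R'_brass = ln(0.0156/0.0140)/(2πk) = 0.1082/(2π·108) = 1.595×10^-4 m·K/W
  R'_phenolic foam = ln(0.0234/0.0156)/(2πk) = 0.4055/(2π·0.0216) = 2.988 m·K/W
ΣR = 1.595×10^-4 + 2.988 = 2.988 m·K/W
Q' = ΔT/ΣR = (279.04 K − 305 K)/2.988 = -8.69 W/m
(Negative Q' ⇒ heat flows inward; heat gain = 8.69 W/m.)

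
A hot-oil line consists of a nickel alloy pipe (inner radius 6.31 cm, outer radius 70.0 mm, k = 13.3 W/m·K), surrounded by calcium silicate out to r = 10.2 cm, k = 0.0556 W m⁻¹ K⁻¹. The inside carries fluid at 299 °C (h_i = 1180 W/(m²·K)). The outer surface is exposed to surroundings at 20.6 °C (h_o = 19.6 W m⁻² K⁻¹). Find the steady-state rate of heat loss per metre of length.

Q' = 240 W/m

Treat each layer as a resistance in series:
  R'_conv,in = 1/(2πr h) = 1/(2π·0.0631·1180) = 0.002138 m·K/W
  R'_nickel alloy = ln(0.0700/0.0631)/(2πk) = 0.1038/(2π·13.3) = 0.001242 m·K/W
  R'_calcium silicate = ln(0.102/0.0700)/(2πk) = 0.3765/(2π·0.0556) = 1.078 m·K/W
  R'_conv,out = 1/(2πr h) = 1/(2π·0.102·19.6) = 0.07961 m·K/W
ΣR = 0.002138 + 0.001242 + 1.078 + 0.07961 = 1.161 m·K/W
Q' = ΔT/ΣR = (299 °C − 20.6 °C)/1.161 = 240 W/m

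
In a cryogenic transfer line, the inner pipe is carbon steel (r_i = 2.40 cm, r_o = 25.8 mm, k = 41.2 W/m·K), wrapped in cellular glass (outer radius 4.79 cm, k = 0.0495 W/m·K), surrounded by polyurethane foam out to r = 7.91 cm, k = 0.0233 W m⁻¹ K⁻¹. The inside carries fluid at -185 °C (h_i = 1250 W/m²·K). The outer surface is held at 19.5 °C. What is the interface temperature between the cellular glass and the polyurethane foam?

Treat each layer as a resistance in series:
  R'_conv,in = 1/(2πr h) = 1/(2π·0.0240·1250) = 0.005305 m·K/W
  R'_carbon steel = ln(0.0258/0.0240)/(2πk) = 0.07232/(2π·41.2) = 2.794×10^-4 m·K/W
  R'_cellular glass = ln(0.0479/0.0258)/(2πk) = 0.6187/(2π·0.0495) = 1.989 m·K/W
  R'_polyurethane foam = ln(0.0791/0.0479)/(2πk) = 0.5016/(2π·0.0233) = 3.426 m·K/W
ΣR = 0.005305 + 2.794×10^-4 + 1.989 + 3.426 = 5.421 m·K/W
Q' = ΔT/ΣR = (-185 °C − 19.5 °C)/5.421 = -37.72 W/m
From the inner boundary to the cellular glass/polyurethane foam interface, ΣR_partial = 1.995 m·K/W.
T_interface = T_in − Q'·ΣR_partial = -185 °C − (-37.72)(1.995) = -110 °C

T = -110 °C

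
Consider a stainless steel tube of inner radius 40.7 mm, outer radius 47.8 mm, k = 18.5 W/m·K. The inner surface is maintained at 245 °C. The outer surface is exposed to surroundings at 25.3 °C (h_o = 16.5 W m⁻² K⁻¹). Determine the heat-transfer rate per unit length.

Q' = 1080 W/m

Resistance network (inner→outer):
  R'_stainless steel = ln(0.0478/0.0407)/(2πk) = 0.1608/(2π·18.5) = 0.001383 m·K/W
  R'_conv,out = 1/(2πr h) = 1/(2π·0.0478·16.5) = 0.2018 m·K/W
ΣR = 0.001383 + 0.2018 = 0.2032 m·K/W
Q' = ΔT/ΣR = (245 °C − 25.3 °C)/0.2032 = 1080 W/m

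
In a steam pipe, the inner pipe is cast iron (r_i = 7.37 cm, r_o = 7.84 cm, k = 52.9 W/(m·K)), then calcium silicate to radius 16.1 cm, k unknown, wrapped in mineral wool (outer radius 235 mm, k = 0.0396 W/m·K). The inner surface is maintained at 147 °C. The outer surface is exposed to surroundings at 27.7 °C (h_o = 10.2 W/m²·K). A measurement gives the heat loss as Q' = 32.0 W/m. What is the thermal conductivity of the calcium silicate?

ΣR = ΔT/Q' = |147 − 27.7|/32.0 = 3.728 m·K/W
Known resistances:
  R'_cast iron = ln(0.0784/0.0737)/(2πk) = 0.06182/(2π·52.9) = 1.860×10^-4 m·K/W
  R'_mineral wool = ln(0.235/0.161)/(2πk) = 0.3782/(2π·0.0396) = 1.520 m·K/W
  R'_conv,out = 1/(2πr h) = 1/(2π·0.235·10.2) = 0.06640 m·K/W
R_calcium silicate = ΣR − ΣR_known = 3.728 − 1.587 = 2.141 m·K/W
ln(r₂/r₁)/(2πk) = 2.141 ⇒ k = 0.7196/(2π·2.141) = 0.0535 W/m·K

k = 0.0535 W/m·K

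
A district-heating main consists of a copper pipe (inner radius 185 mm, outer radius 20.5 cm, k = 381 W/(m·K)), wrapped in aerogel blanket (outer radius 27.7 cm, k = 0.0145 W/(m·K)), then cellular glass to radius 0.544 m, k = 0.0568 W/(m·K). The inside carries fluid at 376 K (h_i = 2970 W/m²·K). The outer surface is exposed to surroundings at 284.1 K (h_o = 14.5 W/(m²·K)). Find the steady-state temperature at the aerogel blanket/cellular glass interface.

T = 317.8 K

Resistance network (inner→outer):
  R'_conv,in = 1/(2πr h) = 1/(2π·0.185·2970) = 2.897×10^-4 m·K/W
  R'_copper = ln(0.205/0.185)/(2πk) = 0.1027/(2π·381) = 4.288×10^-5 m·K/W
  R'_aerogel blanket = ln(0.277/0.205)/(2πk) = 0.3010/(2π·0.0145) = 3.304 m·K/W
  R'_cellular glass = ln(0.544/0.277)/(2πk) = 0.6749/(2π·0.0568) = 1.891 m·K/W
  R'_conv,out = 1/(2πr h) = 1/(2π·0.544·14.5) = 0.02018 m·K/W
ΣR = 2.897×10^-4 + 4.288×10^-5 + 3.304 + 1.891 + 0.02018 = 5.216 m·K/W
Q' = ΔT/ΣR = (376 K − 284.1 K)/5.216 = 17.62 W/m
From the inner boundary to the aerogel blanket/cellular glass interface, ΣR_partial = 3.304 m·K/W.
T_interface = T_in − Q'·ΣR_partial = 376 K − (17.62)(3.304) = 317.8 K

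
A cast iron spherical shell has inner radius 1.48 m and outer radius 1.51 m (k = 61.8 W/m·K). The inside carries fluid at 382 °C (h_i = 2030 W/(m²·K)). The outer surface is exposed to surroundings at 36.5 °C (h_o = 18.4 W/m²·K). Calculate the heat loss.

Treat each layer as a resistance in series:
  R_conv,in = 1/(4πr²h) = 1/(4π·1.48²·2030) = 1.790×10^-5 K/W
  R_cast iron = (1/1.48 − 1/1.51)/(4πk) = 0.01342/(4π·61.8) = 1.729×10^-5 K/W
  R_conv,out = 1/(4πr²h) = 1/(4π·1.51²·18.4) = 0.001897 K/W
ΣR = 1.790×10^-5 + 1.729×10^-5 + 0.001897 = 0.001932 K/W
Q = ΔT/ΣR = (382 °C − 36.5 °C)/0.001932 = 1.79×10^5 W

Q = 1.79×10^5 W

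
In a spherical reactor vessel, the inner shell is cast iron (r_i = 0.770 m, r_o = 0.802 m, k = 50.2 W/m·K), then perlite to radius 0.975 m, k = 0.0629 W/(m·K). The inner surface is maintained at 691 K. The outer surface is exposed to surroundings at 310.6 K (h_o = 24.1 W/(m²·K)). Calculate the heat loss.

Series thermal resistances, inner to outer:
  R_cast iron = (1/0.770 − 1/0.802)/(4πk) = 0.05182/(4π·50.2) = 8.214×10^-5 K/W
  R_perlite = (1/0.802 − 1/0.975)/(4πk) = 0.2212/(4π·0.0629) = 0.2799 K/W
  R_conv,out = 1/(4πr²h) = 1/(4π·0.975²·24.1) = 0.003473 K/W
ΣR = 8.214×10^-5 + 0.2799 + 0.003473 = 0.2835 K/W
Q = ΔT/ΣR = (691 K − 310.6 K)/0.2835 = 1340 W

Q = 1340 W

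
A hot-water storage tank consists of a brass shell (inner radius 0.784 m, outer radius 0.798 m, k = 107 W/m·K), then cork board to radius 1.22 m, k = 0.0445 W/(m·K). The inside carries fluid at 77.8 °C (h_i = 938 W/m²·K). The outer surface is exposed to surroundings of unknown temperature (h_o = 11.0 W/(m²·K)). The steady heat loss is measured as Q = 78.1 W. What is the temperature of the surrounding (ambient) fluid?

Series resistances:
  R_conv,in = 1/(4πr²h) = 1/(4π·0.784²·938) = 1.380×10^-4 K/W
  R_brass = (1/0.784 − 1/0.798)/(4πk) = 0.02238/(4π·107) = 1.664×10^-5 K/W
  R_cork board = (1/0.798 − 1/1.22)/(4πk) = 0.4335/(4π·0.0445) = 0.7751 K/W
  R_conv,out = 1/(4πr²h) = 1/(4π·1.22²·11.0) = 0.004860 K/W
ΣR = 0.7802 K/W
ΔT = Q·ΣR = 78.1 × 0.7802 = 60.93 K
Heat flows outward, so T_out = T_in − ΔT = 77.8 − 60.93 = 16.9 °C

T_out = 16.9 °C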